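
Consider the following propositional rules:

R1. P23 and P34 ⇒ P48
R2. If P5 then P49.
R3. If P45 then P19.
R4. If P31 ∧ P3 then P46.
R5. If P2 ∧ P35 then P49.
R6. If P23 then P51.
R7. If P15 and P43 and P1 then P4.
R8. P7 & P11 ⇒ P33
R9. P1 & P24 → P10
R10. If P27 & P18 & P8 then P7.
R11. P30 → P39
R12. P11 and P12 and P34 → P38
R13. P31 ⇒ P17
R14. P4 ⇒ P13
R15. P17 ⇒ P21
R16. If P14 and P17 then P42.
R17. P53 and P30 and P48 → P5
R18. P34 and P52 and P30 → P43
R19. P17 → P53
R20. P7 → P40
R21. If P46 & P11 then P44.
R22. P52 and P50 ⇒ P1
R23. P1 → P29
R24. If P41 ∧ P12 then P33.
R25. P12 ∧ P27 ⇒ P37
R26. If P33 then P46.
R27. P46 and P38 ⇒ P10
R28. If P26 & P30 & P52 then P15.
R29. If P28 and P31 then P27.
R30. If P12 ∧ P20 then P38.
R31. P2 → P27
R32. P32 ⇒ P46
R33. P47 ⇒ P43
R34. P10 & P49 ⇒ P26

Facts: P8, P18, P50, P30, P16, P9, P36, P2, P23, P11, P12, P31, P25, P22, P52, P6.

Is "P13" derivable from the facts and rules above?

No

Forward chaining from the given facts derives: P51, P39, P17, P21, P53, P1, P29, P27, P7, P40, P37, P33, P46, P44.
The only rule concluding P13 is R14, which needs P4; that is never established.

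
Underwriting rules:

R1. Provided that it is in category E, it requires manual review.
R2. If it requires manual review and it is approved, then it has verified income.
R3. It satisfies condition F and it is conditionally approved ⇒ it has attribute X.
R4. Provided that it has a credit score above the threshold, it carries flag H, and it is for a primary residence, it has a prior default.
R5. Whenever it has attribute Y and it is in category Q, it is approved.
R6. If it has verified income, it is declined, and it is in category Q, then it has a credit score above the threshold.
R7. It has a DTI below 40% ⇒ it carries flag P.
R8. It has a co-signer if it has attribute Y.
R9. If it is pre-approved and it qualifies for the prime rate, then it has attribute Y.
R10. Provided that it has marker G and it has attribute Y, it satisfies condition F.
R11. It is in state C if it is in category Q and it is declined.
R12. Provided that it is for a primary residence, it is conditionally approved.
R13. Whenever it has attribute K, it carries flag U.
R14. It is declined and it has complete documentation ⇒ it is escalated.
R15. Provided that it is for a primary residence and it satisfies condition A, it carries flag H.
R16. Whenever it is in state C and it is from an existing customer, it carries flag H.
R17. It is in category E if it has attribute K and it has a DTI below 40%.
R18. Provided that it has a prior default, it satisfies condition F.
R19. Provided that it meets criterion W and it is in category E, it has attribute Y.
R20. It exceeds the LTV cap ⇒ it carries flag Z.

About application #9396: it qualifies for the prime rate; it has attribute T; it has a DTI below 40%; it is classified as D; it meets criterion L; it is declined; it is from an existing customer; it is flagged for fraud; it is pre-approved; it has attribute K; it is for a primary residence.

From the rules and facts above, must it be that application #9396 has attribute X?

No

Forward chaining from the given facts derives: carries flag P, has attribute Y, is conditionally approved, carries flag U, is in category E, requires manual review, has a co-signer.
The only rule concluding "it has attribute X" is R3, which needs "it satisfies condition F"; that is never established.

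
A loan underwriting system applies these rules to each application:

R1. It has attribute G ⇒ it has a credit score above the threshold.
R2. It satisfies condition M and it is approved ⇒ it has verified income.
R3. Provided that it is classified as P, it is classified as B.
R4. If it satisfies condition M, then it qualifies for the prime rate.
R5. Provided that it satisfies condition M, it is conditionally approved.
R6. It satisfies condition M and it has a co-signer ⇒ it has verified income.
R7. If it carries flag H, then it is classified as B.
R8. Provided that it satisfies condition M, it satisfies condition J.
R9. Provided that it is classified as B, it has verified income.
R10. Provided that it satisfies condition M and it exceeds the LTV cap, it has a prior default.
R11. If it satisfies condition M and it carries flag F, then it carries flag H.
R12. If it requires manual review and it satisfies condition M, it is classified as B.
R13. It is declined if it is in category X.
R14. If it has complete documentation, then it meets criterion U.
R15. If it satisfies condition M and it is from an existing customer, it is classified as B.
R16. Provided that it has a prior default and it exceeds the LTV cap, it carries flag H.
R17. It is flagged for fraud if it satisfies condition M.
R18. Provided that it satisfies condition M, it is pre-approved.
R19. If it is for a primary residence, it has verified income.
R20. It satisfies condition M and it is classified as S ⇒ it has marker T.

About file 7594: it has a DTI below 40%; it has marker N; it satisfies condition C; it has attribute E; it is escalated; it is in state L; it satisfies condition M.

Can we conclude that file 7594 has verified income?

No

Forward chaining from the given facts derives: qualifies for the prime rate, is conditionally approved, satisfies condition J, is flagged for fraud, is pre-approved.
Rules concluding "it has verified income": R2 needs "it is approved"; R6 needs "it has a co-signer"; R9 needs "it is classified as B"; R19 needs "it is for a primary residence" — none of these are established.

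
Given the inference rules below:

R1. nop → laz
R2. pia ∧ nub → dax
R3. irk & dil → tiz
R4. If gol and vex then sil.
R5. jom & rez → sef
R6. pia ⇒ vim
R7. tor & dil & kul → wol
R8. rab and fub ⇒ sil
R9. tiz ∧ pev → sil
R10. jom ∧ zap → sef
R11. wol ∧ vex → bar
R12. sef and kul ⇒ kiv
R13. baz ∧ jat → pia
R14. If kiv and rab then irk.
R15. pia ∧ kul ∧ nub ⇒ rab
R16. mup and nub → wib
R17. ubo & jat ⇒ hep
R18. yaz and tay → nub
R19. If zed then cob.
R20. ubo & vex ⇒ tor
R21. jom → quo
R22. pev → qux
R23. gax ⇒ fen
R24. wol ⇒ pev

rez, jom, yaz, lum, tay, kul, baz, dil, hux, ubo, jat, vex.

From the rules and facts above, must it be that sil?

sef  (by R5: jom, rez)
kiv  (by R12: sef, kul)
pia  (by R13: baz, jat)
nub  (by R18: yaz, tay)
tor  (by R20: ubo, vex)
wol  (by R7: tor, dil, kul)
rab  (by R15: pia, kul, nub)
pev  (by R24: wol)
irk  (by R14: kiv, rab)
tiz  (by R3: irk, dil)
sil  (by R9: tiz, pev)

Yes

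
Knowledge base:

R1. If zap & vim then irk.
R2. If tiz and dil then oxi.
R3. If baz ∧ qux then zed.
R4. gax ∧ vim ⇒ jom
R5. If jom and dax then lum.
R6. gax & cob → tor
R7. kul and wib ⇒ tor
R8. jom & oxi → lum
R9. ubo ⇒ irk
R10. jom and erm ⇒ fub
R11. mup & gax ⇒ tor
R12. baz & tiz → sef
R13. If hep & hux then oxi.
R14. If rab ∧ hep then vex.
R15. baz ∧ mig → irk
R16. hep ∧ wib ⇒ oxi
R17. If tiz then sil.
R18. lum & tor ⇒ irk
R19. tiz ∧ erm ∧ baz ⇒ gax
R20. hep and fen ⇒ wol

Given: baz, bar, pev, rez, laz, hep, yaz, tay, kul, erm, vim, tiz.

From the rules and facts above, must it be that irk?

No

Forward chaining from the given facts derives: sef, sil, gax, jom, fub.
Rules concluding irk: R1 needs zap; R9 needs ubo; R15 needs mig; R18 needs lum — none of these are established.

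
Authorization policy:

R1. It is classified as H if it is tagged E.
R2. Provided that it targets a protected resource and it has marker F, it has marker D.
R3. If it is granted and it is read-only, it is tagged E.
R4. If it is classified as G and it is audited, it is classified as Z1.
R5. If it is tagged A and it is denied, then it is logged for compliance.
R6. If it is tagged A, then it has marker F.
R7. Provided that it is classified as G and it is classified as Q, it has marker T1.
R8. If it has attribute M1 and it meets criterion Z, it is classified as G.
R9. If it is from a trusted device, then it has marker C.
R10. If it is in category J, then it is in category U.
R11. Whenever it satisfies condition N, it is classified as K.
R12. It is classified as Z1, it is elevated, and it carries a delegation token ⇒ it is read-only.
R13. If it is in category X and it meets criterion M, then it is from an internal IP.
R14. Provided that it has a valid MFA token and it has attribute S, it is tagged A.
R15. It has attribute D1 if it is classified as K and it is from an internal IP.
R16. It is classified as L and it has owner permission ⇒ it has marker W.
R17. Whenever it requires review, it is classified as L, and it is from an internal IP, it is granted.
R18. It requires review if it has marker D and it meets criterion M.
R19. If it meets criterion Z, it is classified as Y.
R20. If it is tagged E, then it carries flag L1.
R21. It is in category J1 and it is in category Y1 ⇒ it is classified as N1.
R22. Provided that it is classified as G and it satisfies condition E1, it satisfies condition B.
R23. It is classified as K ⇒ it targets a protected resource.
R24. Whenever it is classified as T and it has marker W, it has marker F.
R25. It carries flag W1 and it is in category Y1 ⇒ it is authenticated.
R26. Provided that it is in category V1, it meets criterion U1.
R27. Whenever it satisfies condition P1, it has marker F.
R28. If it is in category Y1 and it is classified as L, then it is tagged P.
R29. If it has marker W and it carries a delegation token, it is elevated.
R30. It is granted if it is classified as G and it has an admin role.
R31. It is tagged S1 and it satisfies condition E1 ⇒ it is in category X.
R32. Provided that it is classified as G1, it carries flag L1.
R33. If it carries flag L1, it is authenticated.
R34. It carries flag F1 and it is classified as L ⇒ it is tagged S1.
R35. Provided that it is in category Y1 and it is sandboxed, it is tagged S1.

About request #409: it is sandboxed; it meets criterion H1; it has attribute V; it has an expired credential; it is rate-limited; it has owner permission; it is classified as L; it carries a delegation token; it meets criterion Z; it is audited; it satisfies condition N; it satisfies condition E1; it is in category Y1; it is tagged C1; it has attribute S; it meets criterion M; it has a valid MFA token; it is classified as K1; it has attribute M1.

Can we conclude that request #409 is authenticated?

By R8 (it has attribute M1, it meets criterion Z): it is classified as G.
By R11 (it satisfies condition N): it is classified as K.
By R14 (it has a valid MFA token, it has attribute S): it is tagged A.
By R16 (it is classified as L, it has owner permission): it has marker W.
By R23 (it is classified as K): it targets a protected resource.
By R29 (it has marker W, it carries a delegation token): it is elevated.
By R35 (it is in category Y1, it is sandboxed): it is tagged S1.
By R4 (it is classified as G, it is audited): it is classified as Z1.
By R6 (it is tagged A): it has marker F.
By R12 (it is classified as Z1, it is elevated, it carries a delegation token): it is read-only.
By R31 (it is tagged S1, it satisfies condition E1): it is in category X.
By R2 (it targets a protected resource, it has marker F): it has marker D.
By R13 (it is in category X, it meets criterion M): it is from an internal IP.
By R18 (it has marker D, it meets criterion M): it requires review.
By R17 (it requires review, it is classified as L, it is from an internal IP): it is granted.
By R3 (it is granted, it is read-only): it is tagged E.
By R20 (it is tagged E): it carries flag L1.
By R33 (it carries flag L1): it is authenticated.

Yes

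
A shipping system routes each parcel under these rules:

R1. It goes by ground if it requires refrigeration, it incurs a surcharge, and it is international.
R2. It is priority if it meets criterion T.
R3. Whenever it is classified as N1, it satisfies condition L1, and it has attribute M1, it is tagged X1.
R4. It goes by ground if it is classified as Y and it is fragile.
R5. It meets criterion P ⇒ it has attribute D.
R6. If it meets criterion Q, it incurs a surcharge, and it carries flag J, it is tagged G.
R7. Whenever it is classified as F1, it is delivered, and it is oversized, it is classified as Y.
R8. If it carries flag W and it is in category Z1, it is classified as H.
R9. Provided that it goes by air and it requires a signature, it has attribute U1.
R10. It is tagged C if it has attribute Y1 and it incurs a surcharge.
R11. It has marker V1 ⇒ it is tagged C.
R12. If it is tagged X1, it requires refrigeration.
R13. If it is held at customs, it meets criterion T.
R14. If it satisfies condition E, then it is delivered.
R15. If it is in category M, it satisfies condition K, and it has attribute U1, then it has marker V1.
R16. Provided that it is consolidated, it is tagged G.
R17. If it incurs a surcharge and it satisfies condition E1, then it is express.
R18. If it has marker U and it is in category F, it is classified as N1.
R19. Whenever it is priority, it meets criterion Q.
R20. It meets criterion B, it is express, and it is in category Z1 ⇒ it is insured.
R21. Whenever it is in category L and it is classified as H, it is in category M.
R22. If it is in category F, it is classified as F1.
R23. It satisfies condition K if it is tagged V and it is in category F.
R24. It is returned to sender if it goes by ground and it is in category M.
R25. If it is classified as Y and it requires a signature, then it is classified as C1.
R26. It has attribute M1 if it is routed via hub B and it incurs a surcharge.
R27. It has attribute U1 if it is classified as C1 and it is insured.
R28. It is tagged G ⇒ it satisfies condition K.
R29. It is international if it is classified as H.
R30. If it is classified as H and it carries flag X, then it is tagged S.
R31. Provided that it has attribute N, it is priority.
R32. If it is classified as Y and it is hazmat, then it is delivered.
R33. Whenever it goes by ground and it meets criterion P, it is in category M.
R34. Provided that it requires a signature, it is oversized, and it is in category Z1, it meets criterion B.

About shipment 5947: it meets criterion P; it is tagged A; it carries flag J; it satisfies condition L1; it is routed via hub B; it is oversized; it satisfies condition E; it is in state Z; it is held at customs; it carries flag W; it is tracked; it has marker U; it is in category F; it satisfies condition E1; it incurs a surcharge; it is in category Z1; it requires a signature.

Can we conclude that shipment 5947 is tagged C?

By R8 (it carries flag W, it is in category Z1): it is classified as H.
By R13 (it is held at customs): it meets criterion T.
By R14 (it satisfies condition E): it is delivered.
By R17 (it incurs a surcharge, it satisfies condition E1): it is express.
By R18 (it has marker U, it is in category F): it is classified as N1.
By R22 (it is in category F): it is classified as F1.
By R26 (it is routed via hub B, it incurs a surcharge): it has attribute M1.
By R29 (it is classified as H): it is international.
By R34 (it requires a signature, it is oversized, it is in category Z1): it meets criterion B.
By R2 (it meets criterion T): it is priority.
By R3 (it is classified as N1, it satisfies condition L1, it has attribute M1): it is tagged X1.
By R7 (it is classified as F1, it is delivered, it is oversized): it is classified as Y.
By R12 (it is tagged X1): it requires refrigeration.
By R19 (it is priority): it meets criterion Q.
By R20 (it meets criterion B, it is express, it is in category Z1): it is insured.
By R25 (it is classified as Y, it requires a signature): it is classified as C1.
By R27 (it is classified as C1, it is insured): it has attribute U1.
By R1 (it requires refrigeration, it incurs a surcharge, it is international): it goes by ground.
By R6 (it meets criterion Q, it incurs a surcharge, it carries flag J): it is tagged G.
By R28 (it is tagged G): it satisfies condition K.
By R33 (it goes by ground, it meets criterion P): it is in category M.
By R15 (it is in category M, it satisfies condition K, it has attribute U1): it has marker V1.
By R11 (it has marker V1): it is tagged C.

Yes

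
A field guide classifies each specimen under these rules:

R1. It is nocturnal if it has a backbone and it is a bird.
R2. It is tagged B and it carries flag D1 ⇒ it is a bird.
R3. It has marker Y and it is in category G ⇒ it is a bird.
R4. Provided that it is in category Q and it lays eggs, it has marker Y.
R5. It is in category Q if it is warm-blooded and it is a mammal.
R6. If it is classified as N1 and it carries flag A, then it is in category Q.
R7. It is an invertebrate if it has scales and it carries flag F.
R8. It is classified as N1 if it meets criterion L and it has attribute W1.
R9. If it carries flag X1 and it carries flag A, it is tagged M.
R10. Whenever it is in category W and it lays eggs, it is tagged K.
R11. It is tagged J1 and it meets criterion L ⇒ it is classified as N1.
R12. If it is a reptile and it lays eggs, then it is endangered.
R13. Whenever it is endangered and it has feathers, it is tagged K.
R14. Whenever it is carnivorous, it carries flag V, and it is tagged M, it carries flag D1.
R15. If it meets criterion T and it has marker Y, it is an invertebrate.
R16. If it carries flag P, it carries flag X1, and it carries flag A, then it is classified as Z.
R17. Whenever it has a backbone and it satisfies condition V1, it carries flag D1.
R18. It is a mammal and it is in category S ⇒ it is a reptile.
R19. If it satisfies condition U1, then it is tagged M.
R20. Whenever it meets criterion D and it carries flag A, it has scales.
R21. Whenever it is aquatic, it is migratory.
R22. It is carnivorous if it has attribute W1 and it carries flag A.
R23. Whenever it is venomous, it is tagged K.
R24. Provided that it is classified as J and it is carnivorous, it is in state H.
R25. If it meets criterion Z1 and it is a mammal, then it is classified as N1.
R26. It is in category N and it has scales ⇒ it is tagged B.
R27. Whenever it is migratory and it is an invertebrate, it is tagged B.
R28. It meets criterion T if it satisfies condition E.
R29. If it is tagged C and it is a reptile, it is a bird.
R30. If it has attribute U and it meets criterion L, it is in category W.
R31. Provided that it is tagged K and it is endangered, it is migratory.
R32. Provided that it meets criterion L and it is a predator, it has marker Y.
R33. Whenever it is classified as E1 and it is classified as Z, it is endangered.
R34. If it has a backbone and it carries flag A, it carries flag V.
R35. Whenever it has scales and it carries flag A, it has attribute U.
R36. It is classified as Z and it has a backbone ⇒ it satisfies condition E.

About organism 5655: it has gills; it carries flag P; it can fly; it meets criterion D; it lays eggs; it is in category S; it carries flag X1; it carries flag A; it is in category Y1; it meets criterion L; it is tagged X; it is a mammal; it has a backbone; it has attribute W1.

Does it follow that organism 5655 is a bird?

By R8 (it meets criterion L, it has attribute W1): it is classified as N1.
By R9 (it carries flag X1, it carries flag A): it is tagged M.
By R16 (it carries flag P, it carries flag X1, it carries flag A): it is classified as Z.
By R18 (it is a mammal, it is in category S): it is a reptile.
By R20 (it meets criterion D, it carries flag A): it has scales.
By R22 (it has attribute W1, it carries flag A): it is carnivorous.
By R34 (it has a backbone, it carries flag A): it carries flag V.
By R35 (it has scales, it carries flag A): it has attribute U.
By R36 (it is classified as Z, it has a backbone): it satisfies condition E.
By R6 (it is classified as N1, it carries flag A): it is in category Q.
By R12 (it is a reptile, it lays eggs): it is endangered.
By R14 (it is carnivorous, it carries flag V, it is tagged M): it carries flag D1.
By R28 (it satisfies condition E): it meets criterion T.
By R30 (it has attribute U, it meets criterion L): it is in category W.
By R4 (it is in category Q, it lays eggs): it has marker Y.
By R10 (it is in category W, it lays eggs): it is tagged K.
By R15 (it meets criterion T, it has marker Y): it is an invertebrate.
By R31 (it is tagged K, it is endangered): it is migratory.
By R27 (it is migratory, it is an invertebrate): it is tagged B.
By R2 (it is tagged B, it carries flag D1): it is a bird.

Yes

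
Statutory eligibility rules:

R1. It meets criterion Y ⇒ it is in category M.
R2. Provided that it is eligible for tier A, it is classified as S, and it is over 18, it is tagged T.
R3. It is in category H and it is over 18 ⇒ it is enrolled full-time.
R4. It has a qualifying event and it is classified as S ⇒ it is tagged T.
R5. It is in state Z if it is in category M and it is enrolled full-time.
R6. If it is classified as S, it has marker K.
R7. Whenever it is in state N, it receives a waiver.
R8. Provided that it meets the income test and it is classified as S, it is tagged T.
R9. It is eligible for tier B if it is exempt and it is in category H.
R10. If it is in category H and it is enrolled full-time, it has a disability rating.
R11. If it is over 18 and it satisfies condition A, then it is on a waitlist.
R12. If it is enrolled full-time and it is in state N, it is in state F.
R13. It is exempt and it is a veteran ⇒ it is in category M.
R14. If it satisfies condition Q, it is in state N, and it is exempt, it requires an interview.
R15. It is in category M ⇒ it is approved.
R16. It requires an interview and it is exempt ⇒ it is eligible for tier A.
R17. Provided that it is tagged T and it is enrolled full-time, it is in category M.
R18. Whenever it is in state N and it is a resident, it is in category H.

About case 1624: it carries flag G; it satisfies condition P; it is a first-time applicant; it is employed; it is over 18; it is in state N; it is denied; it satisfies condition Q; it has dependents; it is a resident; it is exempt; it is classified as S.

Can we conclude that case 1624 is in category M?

By R14 (it satisfies condition Q, it is in state N, it is exempt): it requires an interview.
By R16 (it requires an interview, it is exempt): it is eligible for tier A.
By R18 (it is in state N, it is a resident): it is in category H.
By R2 (it is eligible for tier A, it is classified as S, it is over 18): it is tagged T.
By R3 (it is in category H, it is over 18): it is enrolled full-time.
By R17 (it is tagged T, it is enrolled full-time): it is in category M.

Yes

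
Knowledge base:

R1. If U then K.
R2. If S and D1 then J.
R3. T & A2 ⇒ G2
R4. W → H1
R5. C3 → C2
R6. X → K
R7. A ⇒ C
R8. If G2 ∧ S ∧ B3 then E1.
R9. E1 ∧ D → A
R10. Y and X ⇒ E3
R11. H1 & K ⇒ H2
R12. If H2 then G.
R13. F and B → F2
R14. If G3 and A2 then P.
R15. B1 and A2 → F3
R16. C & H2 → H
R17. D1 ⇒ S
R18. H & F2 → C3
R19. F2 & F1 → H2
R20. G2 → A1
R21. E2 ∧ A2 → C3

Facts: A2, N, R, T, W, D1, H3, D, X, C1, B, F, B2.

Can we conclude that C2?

No

Forward chaining from the given facts derives: G2, H1, K, H2, G, F2, S, A1, J.
The only rule concluding C2 is R5, which needs C3; that is never established.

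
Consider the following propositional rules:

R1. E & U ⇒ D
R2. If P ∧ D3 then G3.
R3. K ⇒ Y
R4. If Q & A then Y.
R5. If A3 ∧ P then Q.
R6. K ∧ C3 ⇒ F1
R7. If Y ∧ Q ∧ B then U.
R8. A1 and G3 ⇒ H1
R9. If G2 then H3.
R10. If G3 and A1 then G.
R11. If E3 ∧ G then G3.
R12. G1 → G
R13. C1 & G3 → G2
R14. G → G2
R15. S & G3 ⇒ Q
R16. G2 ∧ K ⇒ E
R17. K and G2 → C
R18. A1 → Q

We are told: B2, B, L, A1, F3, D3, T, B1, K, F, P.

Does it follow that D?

Yes

G3  (by R2: P, D3)
Y  (by R3: K)
G  (by R10: G3, A1)
G2  (by R14: G)
E  (by R16: G2, K)
Q  (by R18: A1)
U  (by R7: Y, Q, B)
D  (by R1: E, U)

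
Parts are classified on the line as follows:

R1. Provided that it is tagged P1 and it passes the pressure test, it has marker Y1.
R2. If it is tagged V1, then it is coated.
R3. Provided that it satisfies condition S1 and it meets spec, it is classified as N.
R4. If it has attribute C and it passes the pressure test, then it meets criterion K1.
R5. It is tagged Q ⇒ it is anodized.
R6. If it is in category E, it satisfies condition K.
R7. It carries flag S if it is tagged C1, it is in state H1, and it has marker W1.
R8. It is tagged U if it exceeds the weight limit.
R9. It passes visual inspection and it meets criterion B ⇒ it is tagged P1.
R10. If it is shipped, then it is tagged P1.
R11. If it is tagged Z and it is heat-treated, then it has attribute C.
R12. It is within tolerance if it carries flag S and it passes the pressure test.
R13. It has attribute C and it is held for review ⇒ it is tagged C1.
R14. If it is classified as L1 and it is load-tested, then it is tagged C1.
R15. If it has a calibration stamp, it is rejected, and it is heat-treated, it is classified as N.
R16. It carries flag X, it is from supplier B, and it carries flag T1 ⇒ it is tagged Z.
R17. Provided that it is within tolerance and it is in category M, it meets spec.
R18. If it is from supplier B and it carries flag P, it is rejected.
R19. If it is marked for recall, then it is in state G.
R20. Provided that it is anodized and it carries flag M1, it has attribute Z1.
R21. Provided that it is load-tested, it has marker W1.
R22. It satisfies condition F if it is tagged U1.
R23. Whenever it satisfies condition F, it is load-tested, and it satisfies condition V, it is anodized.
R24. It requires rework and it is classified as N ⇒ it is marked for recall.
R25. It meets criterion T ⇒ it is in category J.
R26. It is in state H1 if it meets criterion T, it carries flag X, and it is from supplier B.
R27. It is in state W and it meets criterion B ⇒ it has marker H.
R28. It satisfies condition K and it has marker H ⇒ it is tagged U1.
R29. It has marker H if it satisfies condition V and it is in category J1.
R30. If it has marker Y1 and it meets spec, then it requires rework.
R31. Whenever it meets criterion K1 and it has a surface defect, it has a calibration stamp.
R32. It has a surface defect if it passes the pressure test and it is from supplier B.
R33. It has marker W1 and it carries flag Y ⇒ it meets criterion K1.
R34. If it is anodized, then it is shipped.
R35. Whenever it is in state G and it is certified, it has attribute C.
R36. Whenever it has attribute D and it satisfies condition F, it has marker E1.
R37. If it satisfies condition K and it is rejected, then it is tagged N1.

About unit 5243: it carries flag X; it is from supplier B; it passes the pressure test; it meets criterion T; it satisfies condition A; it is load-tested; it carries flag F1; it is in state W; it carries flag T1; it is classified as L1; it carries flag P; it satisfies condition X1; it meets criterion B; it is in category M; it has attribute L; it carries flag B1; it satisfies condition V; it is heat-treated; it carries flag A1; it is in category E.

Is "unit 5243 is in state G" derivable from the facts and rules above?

Yes

By R6 (it is in category E): it satisfies condition K.
By R14 (it is classified as L1, it is load-tested): it is tagged C1.
By R16 (it carries flag X, it is from supplier B, it carries flag T1): it is tagged Z.
By R18 (it is from supplier B, it carries flag P): it is rejected.
By R21 (it is load-tested): it has marker W1.
By R26 (it meets criterion T, it carries flag X, it is from supplier B): it is in state H1.
By R27 (it is in state W, it meets criterion B): it has marker H.
By R28 (it satisfies condition K, it has marker H): it is tagged U1.
By R32 (it passes the pressure test, it is from supplier B): it has a surface defect.
By R7 (it is tagged C1, it is in state H1, it has marker W1): it carries flag S.
By R11 (it is tagged Z, it is heat-treated): it has attribute C.
By R12 (it carries flag S, it passes the pressure test): it is within tolerance.
By R17 (it is within tolerance, it is in category M): it meets spec.
By R22 (it is tagged U1): it satisfies condition F.
By R23 (it satisfies condition F, it is load-tested, it satisfies condition V): it is anodized.
By R34 (it is anodized): it is shipped.
By R4 (it has attribute C, it passes the pressure test): it meets criterion K1.
By R10 (it is shipped): it is tagged P1.
By R31 (it meets criterion K1, it has a surface defect): it has a calibration stamp.
By R1 (it is tagged P1, it passes the pressure test): it has marker Y1.
By R15 (it has a calibration stamp, it is rejected, it is heat-treated): it is classified as N.
By R30 (it has marker Y1, it meets spec): it requires rework.
By R24 (it requires rework, it is classified as N): it is marked for recall.
By R19 (it is marked for recall): it is in state G.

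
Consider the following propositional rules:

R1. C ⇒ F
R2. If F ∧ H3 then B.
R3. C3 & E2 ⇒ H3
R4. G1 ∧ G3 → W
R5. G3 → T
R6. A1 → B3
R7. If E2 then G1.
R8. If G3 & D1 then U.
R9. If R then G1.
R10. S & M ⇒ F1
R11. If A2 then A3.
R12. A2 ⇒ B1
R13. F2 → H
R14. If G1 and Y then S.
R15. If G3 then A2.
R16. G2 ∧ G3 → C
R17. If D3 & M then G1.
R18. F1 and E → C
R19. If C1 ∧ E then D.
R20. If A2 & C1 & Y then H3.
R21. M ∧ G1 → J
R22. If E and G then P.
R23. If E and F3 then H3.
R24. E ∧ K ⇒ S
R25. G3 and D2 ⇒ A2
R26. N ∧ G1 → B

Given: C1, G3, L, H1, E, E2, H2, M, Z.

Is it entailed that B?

Forward chaining from the given facts derives: T, G1, A2, D, J, W, A3, B1.
Rules concluding B: R2 needs F; R26 needs N — none of these are established.

No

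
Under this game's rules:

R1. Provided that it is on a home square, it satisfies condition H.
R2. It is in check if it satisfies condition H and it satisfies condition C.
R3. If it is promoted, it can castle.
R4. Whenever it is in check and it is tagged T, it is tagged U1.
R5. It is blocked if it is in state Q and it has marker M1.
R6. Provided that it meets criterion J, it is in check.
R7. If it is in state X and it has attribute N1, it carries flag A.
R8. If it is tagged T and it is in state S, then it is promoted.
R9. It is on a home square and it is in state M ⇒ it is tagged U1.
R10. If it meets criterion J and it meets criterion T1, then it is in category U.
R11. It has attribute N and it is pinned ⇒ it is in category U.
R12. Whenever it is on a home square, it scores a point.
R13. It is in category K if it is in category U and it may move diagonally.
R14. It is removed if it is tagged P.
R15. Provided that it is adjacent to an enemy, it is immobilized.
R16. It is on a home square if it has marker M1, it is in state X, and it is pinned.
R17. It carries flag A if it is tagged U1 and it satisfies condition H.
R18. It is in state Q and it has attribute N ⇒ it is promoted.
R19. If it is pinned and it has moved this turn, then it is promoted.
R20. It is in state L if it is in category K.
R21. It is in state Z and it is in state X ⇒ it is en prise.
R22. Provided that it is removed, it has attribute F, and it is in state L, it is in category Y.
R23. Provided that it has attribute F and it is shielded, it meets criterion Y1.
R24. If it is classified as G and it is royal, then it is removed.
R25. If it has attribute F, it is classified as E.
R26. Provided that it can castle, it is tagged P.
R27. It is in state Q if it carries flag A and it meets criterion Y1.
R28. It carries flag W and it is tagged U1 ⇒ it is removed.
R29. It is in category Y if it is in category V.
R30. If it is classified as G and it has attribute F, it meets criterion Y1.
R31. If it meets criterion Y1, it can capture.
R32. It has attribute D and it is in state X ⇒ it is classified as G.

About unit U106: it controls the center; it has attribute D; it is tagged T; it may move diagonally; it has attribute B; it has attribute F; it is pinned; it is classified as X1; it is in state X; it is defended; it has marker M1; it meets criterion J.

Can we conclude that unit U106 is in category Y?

Forward chaining from the given facts derives: is in check, is on a home square, is classified as E, is classified as G, satisfies condition H, is tagged U1, scores a point, carries flag A, meets criterion Y1, can capture, is in state Q, is blocked.
Rules concluding "it is in category Y": R22 needs "it is removed"; R29 needs "it is in category V" — none of these are established.

No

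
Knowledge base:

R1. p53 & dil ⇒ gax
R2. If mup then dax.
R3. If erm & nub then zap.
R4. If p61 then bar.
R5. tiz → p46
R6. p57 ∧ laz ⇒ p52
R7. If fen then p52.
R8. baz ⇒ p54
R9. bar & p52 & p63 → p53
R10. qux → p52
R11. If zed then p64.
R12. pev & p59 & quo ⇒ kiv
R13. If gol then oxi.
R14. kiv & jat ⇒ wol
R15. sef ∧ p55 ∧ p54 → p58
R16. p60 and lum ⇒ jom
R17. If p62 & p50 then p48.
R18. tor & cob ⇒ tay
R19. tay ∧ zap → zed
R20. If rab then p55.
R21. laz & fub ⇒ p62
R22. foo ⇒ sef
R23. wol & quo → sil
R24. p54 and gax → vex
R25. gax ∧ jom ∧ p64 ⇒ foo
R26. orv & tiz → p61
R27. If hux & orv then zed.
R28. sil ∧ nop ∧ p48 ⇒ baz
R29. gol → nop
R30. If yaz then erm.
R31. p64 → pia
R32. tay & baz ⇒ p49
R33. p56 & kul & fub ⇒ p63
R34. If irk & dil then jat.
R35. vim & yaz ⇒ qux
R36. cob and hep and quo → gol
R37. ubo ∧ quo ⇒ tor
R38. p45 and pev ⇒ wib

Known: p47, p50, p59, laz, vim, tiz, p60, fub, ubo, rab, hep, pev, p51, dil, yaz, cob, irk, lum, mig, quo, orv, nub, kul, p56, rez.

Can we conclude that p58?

Yes

kiv  (by R12: pev, p59, quo)
jom  (by R16: p60, lum)
p55  (by R20: rab)
p62  (by R21: laz, fub)
p61  (by R26: orv, tiz)
erm  (by R30: yaz)
p63  (by R33: p56, kul, fub)
jat  (by R34: irk, dil)
qux  (by R35: vim, yaz)
gol  (by R36: cob, hep, quo)
tor  (by R37: ubo, quo)
zap  (by R3: erm, nub)
bar  (by R4: p61)
p52  (by R10: qux)
wol  (by R14: kiv, jat)
p48  (by R17: p62, p50)
tay  (by R18: tor, cob)
zed  (by R19: tay, zap)
sil  (by R23: wol, quo)
nop  (by R29: gol)
p53  (by R9: bar, p52, p63)
p64  (by R11: zed)
baz  (by R28: sil, nop, p48)
gax  (by R1: p53, dil)
p54  (by R8: baz)
foo  (by R25: gax, jom, p64)
sef  (by R22: foo)
p58  (by R15: sef, p55, p54)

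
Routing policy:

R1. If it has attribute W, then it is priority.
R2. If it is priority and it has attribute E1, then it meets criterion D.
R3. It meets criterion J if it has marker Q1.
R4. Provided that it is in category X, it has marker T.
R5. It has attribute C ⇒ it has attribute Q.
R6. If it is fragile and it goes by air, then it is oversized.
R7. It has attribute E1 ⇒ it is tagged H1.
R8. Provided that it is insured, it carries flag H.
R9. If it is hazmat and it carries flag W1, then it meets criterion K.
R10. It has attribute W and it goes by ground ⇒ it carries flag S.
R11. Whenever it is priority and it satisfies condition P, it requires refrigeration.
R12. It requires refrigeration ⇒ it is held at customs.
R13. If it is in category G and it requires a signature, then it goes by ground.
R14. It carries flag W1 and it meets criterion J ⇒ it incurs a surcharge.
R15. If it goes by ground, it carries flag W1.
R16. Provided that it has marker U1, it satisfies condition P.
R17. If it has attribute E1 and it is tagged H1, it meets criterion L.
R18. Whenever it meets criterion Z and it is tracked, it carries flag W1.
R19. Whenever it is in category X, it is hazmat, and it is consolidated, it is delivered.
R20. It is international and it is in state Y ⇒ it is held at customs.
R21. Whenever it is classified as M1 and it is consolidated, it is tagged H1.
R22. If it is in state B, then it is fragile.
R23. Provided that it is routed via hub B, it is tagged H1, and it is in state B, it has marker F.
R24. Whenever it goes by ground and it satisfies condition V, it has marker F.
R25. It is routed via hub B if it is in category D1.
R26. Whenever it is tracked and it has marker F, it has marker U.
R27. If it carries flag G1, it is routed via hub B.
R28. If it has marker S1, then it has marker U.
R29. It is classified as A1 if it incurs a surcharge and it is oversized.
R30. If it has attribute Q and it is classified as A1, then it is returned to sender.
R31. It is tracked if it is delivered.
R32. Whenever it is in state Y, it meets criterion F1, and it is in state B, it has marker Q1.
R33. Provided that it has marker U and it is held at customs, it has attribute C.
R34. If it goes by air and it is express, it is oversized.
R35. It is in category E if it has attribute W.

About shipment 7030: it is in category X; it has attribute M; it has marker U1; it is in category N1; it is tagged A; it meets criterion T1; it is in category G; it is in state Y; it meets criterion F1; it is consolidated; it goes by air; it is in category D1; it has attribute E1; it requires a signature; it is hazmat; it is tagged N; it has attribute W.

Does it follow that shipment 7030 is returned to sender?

Forward chaining from the given facts derives: is priority, meets criterion D, has marker T, is tagged H1, goes by ground, carries flag W1, satisfies condition P, meets criterion L, is delivered, is routed via hub B, is tracked, is in category E, meets criterion K, carries flag S, requires refrigeration, is held at customs.
The only rule concluding "it is returned to sender" is R30, which needs "it has attribute Q"; that is never established.

No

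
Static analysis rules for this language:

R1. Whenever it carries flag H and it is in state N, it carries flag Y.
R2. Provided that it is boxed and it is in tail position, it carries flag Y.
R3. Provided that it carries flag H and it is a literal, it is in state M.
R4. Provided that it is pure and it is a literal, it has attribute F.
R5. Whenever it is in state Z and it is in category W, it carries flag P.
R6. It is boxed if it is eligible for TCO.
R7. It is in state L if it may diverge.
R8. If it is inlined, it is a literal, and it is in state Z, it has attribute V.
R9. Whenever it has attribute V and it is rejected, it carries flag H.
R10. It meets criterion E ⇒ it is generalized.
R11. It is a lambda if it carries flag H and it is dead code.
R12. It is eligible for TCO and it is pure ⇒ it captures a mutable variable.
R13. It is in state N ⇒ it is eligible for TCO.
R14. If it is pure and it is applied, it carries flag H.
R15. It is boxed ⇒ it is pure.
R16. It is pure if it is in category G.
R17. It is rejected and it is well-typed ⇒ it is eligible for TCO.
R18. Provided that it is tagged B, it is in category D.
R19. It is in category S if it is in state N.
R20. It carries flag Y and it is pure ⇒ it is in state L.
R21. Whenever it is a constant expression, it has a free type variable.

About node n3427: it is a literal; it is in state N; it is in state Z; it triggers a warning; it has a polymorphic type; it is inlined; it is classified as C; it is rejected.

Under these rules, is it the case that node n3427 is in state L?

Yes

By R8 (it is inlined, it is a literal, it is in state Z): it has attribute V.
By R9 (it has attribute V, it is rejected): it carries flag H.
By R13 (it is in state N): it is eligible for TCO.
By R1 (it carries flag H, it is in state N): it carries flag Y.
By R6 (it is eligible for TCO): it is boxed.
By R15 (it is boxed): it is pure.
By R20 (it carries flag Y, it is pure): it is in state L.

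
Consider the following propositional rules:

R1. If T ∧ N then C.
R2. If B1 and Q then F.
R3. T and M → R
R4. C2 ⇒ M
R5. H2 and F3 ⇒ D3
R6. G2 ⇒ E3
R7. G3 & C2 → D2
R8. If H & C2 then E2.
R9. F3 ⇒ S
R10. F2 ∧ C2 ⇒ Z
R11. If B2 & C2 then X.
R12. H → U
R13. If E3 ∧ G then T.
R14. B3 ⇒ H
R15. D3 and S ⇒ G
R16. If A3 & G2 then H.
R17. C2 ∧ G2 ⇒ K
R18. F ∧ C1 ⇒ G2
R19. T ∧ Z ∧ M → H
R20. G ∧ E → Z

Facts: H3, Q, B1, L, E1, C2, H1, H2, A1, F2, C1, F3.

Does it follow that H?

F  (by R2: B1, Q)
M  (by R4: C2)
D3  (by R5: H2, F3)
S  (by R9: F3)
Z  (by R10: F2, C2)
G  (by R15: D3, S)
G2  (by R18: F, C1)
E3  (by R6: G2)
T  (by R13: E3, G)
H  (by R19: T, Z, M)

Yes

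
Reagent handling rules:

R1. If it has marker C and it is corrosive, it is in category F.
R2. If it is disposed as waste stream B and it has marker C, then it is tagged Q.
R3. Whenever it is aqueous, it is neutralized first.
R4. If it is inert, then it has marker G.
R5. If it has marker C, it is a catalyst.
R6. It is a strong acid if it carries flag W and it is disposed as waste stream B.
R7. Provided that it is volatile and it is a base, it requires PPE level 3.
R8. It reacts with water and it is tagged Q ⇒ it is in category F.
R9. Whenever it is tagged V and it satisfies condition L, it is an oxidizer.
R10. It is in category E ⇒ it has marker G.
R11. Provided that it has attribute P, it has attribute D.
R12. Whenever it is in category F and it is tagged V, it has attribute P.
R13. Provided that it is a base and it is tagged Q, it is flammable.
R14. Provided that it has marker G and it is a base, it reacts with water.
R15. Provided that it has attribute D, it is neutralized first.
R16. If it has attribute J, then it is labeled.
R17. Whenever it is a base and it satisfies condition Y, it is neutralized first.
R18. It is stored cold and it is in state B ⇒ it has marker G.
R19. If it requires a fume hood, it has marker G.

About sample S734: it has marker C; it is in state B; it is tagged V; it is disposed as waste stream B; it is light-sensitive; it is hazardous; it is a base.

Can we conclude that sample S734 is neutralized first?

No

Forward chaining from the given facts derives: is tagged Q, is a catalyst, is flammable.
Rules concluding "it is neutralized first": R3 needs "it is aqueous"; R15 needs "it has attribute D"; R17 needs "it satisfies condition Y" — none of these are established.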